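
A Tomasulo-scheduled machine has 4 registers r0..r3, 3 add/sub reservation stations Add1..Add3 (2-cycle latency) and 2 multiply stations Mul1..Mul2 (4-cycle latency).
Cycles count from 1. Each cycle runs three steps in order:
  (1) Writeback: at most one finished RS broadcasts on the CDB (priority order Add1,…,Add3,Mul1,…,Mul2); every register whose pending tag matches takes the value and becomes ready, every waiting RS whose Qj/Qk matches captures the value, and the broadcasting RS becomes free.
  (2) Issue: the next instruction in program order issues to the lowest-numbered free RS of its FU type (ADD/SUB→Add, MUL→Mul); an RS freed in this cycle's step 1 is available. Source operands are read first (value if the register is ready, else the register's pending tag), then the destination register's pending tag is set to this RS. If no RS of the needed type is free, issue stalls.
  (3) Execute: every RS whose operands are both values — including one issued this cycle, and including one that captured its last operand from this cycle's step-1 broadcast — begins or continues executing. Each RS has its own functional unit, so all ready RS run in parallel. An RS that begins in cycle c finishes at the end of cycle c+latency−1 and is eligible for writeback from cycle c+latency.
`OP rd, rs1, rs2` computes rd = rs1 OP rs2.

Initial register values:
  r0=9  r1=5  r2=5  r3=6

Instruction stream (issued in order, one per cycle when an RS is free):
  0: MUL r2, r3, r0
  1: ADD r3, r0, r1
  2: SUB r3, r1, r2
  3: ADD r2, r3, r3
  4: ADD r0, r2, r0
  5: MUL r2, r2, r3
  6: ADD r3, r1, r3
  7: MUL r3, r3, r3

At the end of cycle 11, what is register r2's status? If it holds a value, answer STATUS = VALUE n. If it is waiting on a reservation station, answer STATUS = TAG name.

cycle 1: issue MUL r2<-Mul1 // r0:9,r1:5,r2:Mul1,r3:6
cycle 2: issue ADD r3<-Add1 // r0:9,r1:5,r2:Mul1,r3:Add1
cycle 3: issue SUB r3<-Add2 // r0:9,r1:5,r2:Mul1,r3:Add2
cycle 4: CDB Add1=14; issue ADD r2<-Add1 // r0:9,r1:5,r2:Add1,r3:Add2
cycle 5: CDB Mul1=54; issue ADD r0<-Add3 // r0:Add3,r1:5,r2:Add1,r3:Add2
cycle 6: issue MUL r2<-Mul1 // r0:Add3,r1:5,r2:Mul1,r3:Add2
cycle 7: CDB Add2=-49; issue ADD r3<-Add2 // r0:Add3,r1:5,r2:Mul1,r3:Add2
cycle 8: issue MUL r3<-Mul2 // r0:Add3,r1:5,r2:Mul1,r3:Mul2
cycle 9: CDB Add1=-98 // r0:Add3,r1:5,r2:Mul1,r3:Mul2
cycle 10: CDB Add2=-44 // r0:Add3,r1:5,r2:Mul1,r3:Mul2
cycle 11: CDB Add3=-89 // r0:-89,r1:5,r2:Mul1,r3:Mul2

STATUS = TAG Mul1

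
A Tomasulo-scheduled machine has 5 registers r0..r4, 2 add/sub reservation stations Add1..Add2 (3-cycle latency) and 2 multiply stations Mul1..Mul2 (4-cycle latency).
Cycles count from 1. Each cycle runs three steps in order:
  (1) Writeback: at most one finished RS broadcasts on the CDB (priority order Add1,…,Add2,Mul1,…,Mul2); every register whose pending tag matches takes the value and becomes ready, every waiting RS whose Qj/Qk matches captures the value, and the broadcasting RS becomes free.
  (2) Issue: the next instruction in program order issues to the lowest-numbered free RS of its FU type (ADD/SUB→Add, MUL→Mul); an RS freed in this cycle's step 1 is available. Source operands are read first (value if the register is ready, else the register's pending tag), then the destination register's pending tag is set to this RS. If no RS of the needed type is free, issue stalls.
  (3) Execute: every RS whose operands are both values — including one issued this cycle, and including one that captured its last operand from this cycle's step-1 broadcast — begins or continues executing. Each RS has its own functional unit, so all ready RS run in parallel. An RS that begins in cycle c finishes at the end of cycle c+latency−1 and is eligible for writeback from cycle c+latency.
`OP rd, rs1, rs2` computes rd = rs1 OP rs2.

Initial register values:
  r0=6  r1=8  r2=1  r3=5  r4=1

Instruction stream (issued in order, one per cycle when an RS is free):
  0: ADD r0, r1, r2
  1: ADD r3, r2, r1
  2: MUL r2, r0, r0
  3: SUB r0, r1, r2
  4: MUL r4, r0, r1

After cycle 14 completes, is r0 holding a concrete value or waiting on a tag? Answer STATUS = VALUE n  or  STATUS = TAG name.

STATUS = VALUE -73

  c1: issue ADD r0<-Add1  regs: r0:Add1,r1:8,r2:1,r3:5,r4:1
  c2: issue ADD r3<-Add2  regs: r0:Add1,r1:8,r2:1,r3:Add2,r4:1
  c3: issue MUL r2<-Mul1  regs: r0:Add1,r1:8,r2:Mul1,r3:Add2,r4:1
  c4: CDB Add1=9; issue SUB r0<-Add1  regs: r0:Add1,r1:8,r2:Mul1,r3:Add2,r4:1
  c5: CDB Add2=9; issue MUL r4<-Mul2  regs: r0:Add1,r1:8,r2:Mul1,r3:9,r4:Mul2
  c6: -  regs: r0:Add1,r1:8,r2:Mul1,r3:9,r4:Mul2
  c7: -  regs: r0:Add1,r1:8,r2:Mul1,r3:9,r4:Mul2
  c8: CDB Mul1=81  regs: r0:Add1,r1:8,r2:81,r3:9,r4:Mul2
  c9: -  regs: r0:Add1,r1:8,r2:81,r3:9,r4:Mul2
  c10: -  regs: r0:Add1,r1:8,r2:81,r3:9,r4:Mul2
  c11: CDB Add1=-73  regs: r0:-73,r1:8,r2:81,r3:9,r4:Mul2
  c12: -  regs: r0:-73,r1:8,r2:81,r3:9,r4:Mul2
  c13: -  regs: r0:-73,r1:8,r2:81,r3:9,r4:Mul2
  c14: -  regs: r0:-73,r1:8,r2:81,r3:9,r4:Mul2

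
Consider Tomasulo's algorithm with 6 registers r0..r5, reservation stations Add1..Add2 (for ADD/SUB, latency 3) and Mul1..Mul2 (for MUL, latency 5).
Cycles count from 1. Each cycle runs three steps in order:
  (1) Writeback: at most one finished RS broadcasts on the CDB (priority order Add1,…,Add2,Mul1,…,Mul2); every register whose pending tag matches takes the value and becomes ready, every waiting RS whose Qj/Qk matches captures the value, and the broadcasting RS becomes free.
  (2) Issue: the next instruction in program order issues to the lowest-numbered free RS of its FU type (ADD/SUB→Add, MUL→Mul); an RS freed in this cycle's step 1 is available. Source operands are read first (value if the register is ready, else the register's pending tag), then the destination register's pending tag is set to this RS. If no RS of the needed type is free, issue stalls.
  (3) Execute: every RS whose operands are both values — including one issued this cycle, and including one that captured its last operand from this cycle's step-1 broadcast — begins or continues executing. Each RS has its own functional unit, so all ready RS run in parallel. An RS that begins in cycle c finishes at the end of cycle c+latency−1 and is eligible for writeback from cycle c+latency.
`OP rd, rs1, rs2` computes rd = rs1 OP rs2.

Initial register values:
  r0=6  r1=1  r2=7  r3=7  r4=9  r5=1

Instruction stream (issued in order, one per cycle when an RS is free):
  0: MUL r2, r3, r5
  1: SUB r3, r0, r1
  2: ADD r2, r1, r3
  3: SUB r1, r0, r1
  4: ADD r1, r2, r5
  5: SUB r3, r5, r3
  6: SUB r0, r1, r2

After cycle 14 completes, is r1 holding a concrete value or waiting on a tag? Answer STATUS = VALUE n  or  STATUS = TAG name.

STATUS = VALUE 7

  c1: issue MUL r2<-Mul1  regs: r0:6,r1:1,r2:Mul1,r3:7,r4:9,r5:1
  c2: issue SUB r3<-Add1  regs: r0:6,r1:1,r2:Mul1,r3:Add1,r4:9,r5:1
  c3: issue ADD r2<-Add2  regs: r0:6,r1:1,r2:Add2,r3:Add1,r4:9,r5:1
  c4: stall  regs: r0:6,r1:1,r2:Add2,r3:Add1,r4:9,r5:1
  c5: CDB Add1=5; issue SUB r1<-Add1  regs: r0:6,r1:Add1,r2:Add2,r3:5,r4:9,r5:1
  c6: CDB Mul1=7; stall  regs: r0:6,r1:Add1,r2:Add2,r3:5,r4:9,r5:1
  c7: stall  regs: r0:6,r1:Add1,r2:Add2,r3:5,r4:9,r5:1
  c8: CDB Add1=5; issue ADD r1<-Add1  regs: r0:6,r1:Add1,r2:Add2,r3:5,r4:9,r5:1
  c9: CDB Add2=6; issue SUB r3<-Add2  regs: r0:6,r1:Add1,r2:6,r3:Add2,r4:9,r5:1
  c10: stall  regs: r0:6,r1:Add1,r2:6,r3:Add2,r4:9,r5:1
  c11: stall  regs: r0:6,r1:Add1,r2:6,r3:Add2,r4:9,r5:1
  c12: CDB Add1=7; issue SUB r0<-Add1  regs: r0:Add1,r1:7,r2:6,r3:Add2,r4:9,r5:1
  c13: CDB Add2=-4  regs: r0:Add1,r1:7,r2:6,r3:-4,r4:9,r5:1
  c14: -  regs: r0:Add1,r1:7,r2:6,r3:-4,r4:9,r5:1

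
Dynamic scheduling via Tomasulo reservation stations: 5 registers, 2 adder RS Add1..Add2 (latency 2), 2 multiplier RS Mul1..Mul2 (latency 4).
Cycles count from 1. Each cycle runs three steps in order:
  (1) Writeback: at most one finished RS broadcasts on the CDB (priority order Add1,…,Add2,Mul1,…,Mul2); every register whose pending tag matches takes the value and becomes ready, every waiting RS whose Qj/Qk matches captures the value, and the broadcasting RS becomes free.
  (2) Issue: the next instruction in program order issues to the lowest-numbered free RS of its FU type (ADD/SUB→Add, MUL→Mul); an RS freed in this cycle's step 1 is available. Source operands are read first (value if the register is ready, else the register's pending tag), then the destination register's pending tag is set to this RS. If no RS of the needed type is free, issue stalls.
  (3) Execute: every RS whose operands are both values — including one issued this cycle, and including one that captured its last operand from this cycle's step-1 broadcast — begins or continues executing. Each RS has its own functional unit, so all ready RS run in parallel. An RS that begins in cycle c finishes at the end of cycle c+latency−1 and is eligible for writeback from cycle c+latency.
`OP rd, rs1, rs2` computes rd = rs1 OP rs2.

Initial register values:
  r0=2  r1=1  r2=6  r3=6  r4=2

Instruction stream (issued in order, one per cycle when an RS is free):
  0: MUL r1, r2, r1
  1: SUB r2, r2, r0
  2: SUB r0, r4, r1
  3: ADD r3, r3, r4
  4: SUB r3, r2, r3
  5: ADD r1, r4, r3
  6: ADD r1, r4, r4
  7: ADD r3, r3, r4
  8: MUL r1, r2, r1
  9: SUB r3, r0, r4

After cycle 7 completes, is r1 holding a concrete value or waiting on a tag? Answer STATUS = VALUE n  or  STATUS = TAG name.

STATUS = TAG Add2

  c1: issue MUL r1<-Mul1  regs: r0:2,r1:Mul1,r2:6,r3:6,r4:2
  c2: issue SUB r2<-Add1  regs: r0:2,r1:Mul1,r2:Add1,r3:6,r4:2
  c3: issue SUB r0<-Add2  regs: r0:Add2,r1:Mul1,r2:Add1,r3:6,r4:2
  c4: CDB Add1=4; issue ADD r3<-Add1  regs: r0:Add2,r1:Mul1,r2:4,r3:Add1,r4:2
  c5: CDB Mul1=6; stall  regs: r0:Add2,r1:6,r2:4,r3:Add1,r4:2
  c6: CDB Add1=8; issue SUB r3<-Add1  regs: r0:Add2,r1:6,r2:4,r3:Add1,r4:2
  c7: CDB Add2=-4; issue ADD r1<-Add2  regs: r0:-4,r1:Add2,r2:4,r3:Add1,r4:2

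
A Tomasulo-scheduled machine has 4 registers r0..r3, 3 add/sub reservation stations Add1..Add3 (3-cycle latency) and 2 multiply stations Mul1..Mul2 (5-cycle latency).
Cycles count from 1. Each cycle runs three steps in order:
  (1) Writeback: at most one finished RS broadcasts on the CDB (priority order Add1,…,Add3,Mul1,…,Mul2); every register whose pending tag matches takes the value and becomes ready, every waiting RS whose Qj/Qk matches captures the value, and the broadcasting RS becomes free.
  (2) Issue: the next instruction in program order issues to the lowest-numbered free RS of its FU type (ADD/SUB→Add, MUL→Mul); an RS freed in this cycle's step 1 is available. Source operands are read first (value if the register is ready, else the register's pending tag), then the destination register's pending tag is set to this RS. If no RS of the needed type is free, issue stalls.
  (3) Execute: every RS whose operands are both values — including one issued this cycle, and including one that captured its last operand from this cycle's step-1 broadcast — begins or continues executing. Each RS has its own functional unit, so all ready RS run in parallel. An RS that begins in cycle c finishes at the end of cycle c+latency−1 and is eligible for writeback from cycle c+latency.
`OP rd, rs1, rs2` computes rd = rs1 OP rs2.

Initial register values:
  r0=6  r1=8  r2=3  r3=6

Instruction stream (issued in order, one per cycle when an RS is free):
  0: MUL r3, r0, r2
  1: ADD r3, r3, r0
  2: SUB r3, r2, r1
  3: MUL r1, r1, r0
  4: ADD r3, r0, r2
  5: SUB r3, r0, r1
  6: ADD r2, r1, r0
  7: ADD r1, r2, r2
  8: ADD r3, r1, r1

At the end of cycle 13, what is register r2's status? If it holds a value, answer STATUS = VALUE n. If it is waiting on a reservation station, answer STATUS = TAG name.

STATUS = VALUE 54

c1: issue MUL r3<-Mul1 | r0:6,r1:8,r2:3,r3:Mul1
c2: issue ADD r3<-Add1 | r0:6,r1:8,r2:3,r3:Add1
c3: issue SUB r3<-Add2 | r0:6,r1:8,r2:3,r3:Add2
c4: issue MUL r1<-Mul2 | r0:6,r1:Mul2,r2:3,r3:Add2
c5: issue ADD r3<-Add3 | r0:6,r1:Mul2,r2:3,r3:Add3
c6: CDB Add2=-5; issue SUB r3<-Add2 | r0:6,r1:Mul2,r2:3,r3:Add2
c7: CDB Mul1=18; stall | r0:6,r1:Mul2,r2:3,r3:Add2
c8: CDB Add3=9; issue ADD r2<-Add3 | r0:6,r1:Mul2,r2:Add3,r3:Add2
c9: CDB Mul2=48; stall | r0:6,r1:48,r2:Add3,r3:Add2
c10: CDB Add1=24; issue ADD r1<-Add1 | r0:6,r1:Add1,r2:Add3,r3:Add2
c11: stall | r0:6,r1:Add1,r2:Add3,r3:Add2
c12: CDB Add2=-42; issue ADD r3<-Add2 | r0:6,r1:Add1,r2:Add3,r3:Add2
c13: CDB Add3=54 | r0:6,r1:Add1,r2:54,r3:Add2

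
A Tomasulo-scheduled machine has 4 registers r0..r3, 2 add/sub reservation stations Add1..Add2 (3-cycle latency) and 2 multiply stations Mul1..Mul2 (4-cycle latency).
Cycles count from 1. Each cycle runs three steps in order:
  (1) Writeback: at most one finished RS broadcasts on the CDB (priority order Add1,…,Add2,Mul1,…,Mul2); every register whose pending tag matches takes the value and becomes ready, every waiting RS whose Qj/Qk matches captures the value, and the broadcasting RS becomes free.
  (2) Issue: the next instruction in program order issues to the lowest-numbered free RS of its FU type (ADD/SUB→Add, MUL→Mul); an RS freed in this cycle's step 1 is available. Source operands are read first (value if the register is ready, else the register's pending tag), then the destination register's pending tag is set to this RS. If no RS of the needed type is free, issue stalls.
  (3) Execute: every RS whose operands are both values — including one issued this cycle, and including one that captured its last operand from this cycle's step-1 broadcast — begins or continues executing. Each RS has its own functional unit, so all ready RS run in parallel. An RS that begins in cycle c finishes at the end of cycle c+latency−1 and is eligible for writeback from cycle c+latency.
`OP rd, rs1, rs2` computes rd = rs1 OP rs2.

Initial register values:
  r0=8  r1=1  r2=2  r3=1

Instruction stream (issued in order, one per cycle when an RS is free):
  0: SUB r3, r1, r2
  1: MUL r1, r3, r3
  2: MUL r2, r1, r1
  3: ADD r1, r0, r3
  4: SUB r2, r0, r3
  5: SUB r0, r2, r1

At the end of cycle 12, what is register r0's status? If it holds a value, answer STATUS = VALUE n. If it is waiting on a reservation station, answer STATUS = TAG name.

STATUS = VALUE 2

  c1: issue SUB r3<-Add1  regs: r0:8,r1:1,r2:2,r3:Add1
  c2: issue MUL r1<-Mul1  regs: r0:8,r1:Mul1,r2:2,r3:Add1
  c3: issue MUL r2<-Mul2  regs: r0:8,r1:Mul1,r2:Mul2,r3:Add1
  c4: CDB Add1=-1; issue ADD r1<-Add1  regs: r0:8,r1:Add1,r2:Mul2,r3:-1
  c5: issue SUB r2<-Add2  regs: r0:8,r1:Add1,r2:Add2,r3:-1
  c6: stall  regs: r0:8,r1:Add1,r2:Add2,r3:-1
  c7: CDB Add1=7; issue SUB r0<-Add1  regs: r0:Add1,r1:7,r2:Add2,r3:-1
  c8: CDB Add2=9  regs: r0:Add1,r1:7,r2:9,r3:-1
  c9: CDB Mul1=1  regs: r0:Add1,r1:7,r2:9,r3:-1
  c10: -  regs: r0:Add1,r1:7,r2:9,r3:-1
  c11: CDB Add1=2  regs: r0:2,r1:7,r2:9,r3:-1
  c12: -  regs: r0:2,r1:7,r2:9,r3:-1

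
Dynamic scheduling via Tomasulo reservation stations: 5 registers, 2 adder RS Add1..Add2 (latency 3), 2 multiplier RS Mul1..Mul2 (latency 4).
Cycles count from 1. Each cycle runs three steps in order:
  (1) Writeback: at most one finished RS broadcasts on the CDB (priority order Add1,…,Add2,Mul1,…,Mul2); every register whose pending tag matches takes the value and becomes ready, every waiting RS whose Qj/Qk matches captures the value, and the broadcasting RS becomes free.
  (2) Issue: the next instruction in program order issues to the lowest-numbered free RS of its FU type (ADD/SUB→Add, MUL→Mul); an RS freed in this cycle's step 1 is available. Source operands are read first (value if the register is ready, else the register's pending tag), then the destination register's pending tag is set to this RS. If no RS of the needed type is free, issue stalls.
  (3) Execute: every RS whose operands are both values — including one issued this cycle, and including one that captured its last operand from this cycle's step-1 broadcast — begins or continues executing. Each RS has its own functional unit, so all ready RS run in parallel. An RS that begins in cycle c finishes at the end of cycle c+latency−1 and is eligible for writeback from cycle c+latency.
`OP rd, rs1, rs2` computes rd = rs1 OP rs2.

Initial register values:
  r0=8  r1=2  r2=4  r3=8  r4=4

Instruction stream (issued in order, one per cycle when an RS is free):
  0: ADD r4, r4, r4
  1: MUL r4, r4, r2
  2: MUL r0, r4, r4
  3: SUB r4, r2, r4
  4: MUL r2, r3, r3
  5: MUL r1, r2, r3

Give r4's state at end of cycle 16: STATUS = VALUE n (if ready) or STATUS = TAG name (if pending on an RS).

STATUS = VALUE -28

cycle 1: issue ADD r4<-Add1 // r0:8,r1:2,r2:4,r3:8,r4:Add1
cycle 2: issue MUL r4<-Mul1 // r0:8,r1:2,r2:4,r3:8,r4:Mul1
cycle 3: issue MUL r0<-Mul2 // r0:Mul2,r1:2,r2:4,r3:8,r4:Mul1
cycle 4: CDB Add1=8; issue SUB r4<-Add1 // r0:Mul2,r1:2,r2:4,r3:8,r4:Add1
cycle 5: stall // r0:Mul2,r1:2,r2:4,r3:8,r4:Add1
cycle 6: stall // r0:Mul2,r1:2,r2:4,r3:8,r4:Add1
cycle 7: stall // r0:Mul2,r1:2,r2:4,r3:8,r4:Add1
cycle 8: CDB Mul1=32; issue MUL r2<-Mul1 // r0:Mul2,r1:2,r2:Mul1,r3:8,r4:Add1
cycle 9: stall // r0:Mul2,r1:2,r2:Mul1,r3:8,r4:Add1
cycle 10: stall // r0:Mul2,r1:2,r2:Mul1,r3:8,r4:Add1
cycle 11: CDB Add1=-28; stall // r0:Mul2,r1:2,r2:Mul1,r3:8,r4:-28
cycle 12: CDB Mul1=64; issue MUL r1<-Mul1 // r0:Mul2,r1:Mul1,r2:64,r3:8,r4:-28
cycle 13: CDB Mul2=1024 // r0:1024,r1:Mul1,r2:64,r3:8,r4:-28
cycle 14: - // r0:1024,r1:Mul1,r2:64,r3:8,r4:-28
cycle 15: - // r0:1024,r1:Mul1,r2:64,r3:8,r4:-28
cycle 16: CDB Mul1=512 // r0:1024,r1:512,r2:64,r3:8,r4:-28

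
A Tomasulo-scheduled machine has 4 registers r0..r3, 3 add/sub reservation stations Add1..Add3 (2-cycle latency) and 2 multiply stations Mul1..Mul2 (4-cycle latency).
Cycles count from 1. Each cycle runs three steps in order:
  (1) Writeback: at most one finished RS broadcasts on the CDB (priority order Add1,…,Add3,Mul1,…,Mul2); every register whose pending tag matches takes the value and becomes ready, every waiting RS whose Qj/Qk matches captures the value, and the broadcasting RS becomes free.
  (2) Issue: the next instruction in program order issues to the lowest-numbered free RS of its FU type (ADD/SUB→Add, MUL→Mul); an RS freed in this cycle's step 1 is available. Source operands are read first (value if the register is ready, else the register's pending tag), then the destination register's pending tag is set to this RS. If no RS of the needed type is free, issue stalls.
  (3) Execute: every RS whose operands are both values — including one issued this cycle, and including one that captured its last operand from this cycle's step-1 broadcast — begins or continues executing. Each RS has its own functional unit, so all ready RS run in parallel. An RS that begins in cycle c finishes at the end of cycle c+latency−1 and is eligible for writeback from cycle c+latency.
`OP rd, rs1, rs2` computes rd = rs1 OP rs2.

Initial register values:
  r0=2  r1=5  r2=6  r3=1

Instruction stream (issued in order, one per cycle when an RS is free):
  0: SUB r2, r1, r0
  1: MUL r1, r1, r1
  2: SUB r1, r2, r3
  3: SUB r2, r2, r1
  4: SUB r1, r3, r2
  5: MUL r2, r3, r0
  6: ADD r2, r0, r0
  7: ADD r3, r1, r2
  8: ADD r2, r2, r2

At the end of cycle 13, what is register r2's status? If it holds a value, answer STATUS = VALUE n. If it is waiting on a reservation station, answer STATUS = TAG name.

STATUS = VALUE 8

  c1: issue SUB r2<-Add1  regs: r0:2,r1:5,r2:Add1,r3:1
  c2: issue MUL r1<-Mul1  regs: r0:2,r1:Mul1,r2:Add1,r3:1
  c3: CDB Add1=3; issue SUB r1<-Add1  regs: r0:2,r1:Add1,r2:3,r3:1
  c4: issue SUB r2<-Add2  regs: r0:2,r1:Add1,r2:Add2,r3:1
  c5: CDB Add1=2; issue SUB r1<-Add1  regs: r0:2,r1:Add1,r2:Add2,r3:1
  c6: CDB Mul1=25; issue MUL r2<-Mul1  regs: r0:2,r1:Add1,r2:Mul1,r3:1
  c7: CDB Add2=1; issue ADD r2<-Add2  regs: r0:2,r1:Add1,r2:Add2,r3:1
  c8: issue ADD r3<-Add3  regs: r0:2,r1:Add1,r2:Add2,r3:Add3
  c9: CDB Add1=0; issue ADD r2<-Add1  regs: r0:2,r1:0,r2:Add1,r3:Add3
  c10: CDB Add2=4  regs: r0:2,r1:0,r2:Add1,r3:Add3
  c11: CDB Mul1=2  regs: r0:2,r1:0,r2:Add1,r3:Add3
  c12: CDB Add1=8  regs: r0:2,r1:0,r2:8,r3:Add3
  c13: CDB Add3=4  regs: r0:2,r1:0,r2:8,r3:4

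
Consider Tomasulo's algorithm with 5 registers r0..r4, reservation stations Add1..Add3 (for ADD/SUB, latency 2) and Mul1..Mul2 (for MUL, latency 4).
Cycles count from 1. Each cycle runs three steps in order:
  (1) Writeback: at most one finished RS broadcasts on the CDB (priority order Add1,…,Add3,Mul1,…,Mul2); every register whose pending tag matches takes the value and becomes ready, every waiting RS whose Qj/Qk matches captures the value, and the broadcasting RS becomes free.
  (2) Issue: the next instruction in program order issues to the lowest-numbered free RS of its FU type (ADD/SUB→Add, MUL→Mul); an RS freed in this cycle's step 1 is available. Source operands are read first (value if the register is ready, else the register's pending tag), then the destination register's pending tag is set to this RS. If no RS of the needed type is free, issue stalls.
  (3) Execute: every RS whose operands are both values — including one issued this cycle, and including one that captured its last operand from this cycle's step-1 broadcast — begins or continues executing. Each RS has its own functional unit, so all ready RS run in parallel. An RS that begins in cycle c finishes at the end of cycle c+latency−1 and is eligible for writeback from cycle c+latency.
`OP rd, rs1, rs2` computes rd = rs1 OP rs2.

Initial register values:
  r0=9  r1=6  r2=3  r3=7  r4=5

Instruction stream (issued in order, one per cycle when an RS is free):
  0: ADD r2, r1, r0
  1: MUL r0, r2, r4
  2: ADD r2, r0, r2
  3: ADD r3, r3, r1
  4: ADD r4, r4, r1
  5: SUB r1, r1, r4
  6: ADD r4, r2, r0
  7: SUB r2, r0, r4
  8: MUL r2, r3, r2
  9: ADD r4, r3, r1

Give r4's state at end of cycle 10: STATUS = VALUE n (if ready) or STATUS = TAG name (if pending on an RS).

STATUS = TAG Add3

c1: issue ADD r2<-Add1 | r0:9,r1:6,r2:Add1,r3:7,r4:5
c2: issue MUL r0<-Mul1 | r0:Mul1,r1:6,r2:Add1,r3:7,r4:5
c3: CDB Add1=15; issue ADD r2<-Add1 | r0:Mul1,r1:6,r2:Add1,r3:7,r4:5
c4: issue ADD r3<-Add2 | r0:Mul1,r1:6,r2:Add1,r3:Add2,r4:5
c5: issue ADD r4<-Add3 | r0:Mul1,r1:6,r2:Add1,r3:Add2,r4:Add3
c6: CDB Add2=13; issue SUB r1<-Add2 | r0:Mul1,r1:Add2,r2:Add1,r3:13,r4:Add3
c7: CDB Add3=11; issue ADD r4<-Add3 | r0:Mul1,r1:Add2,r2:Add1,r3:13,r4:Add3
c8: CDB Mul1=75; stall | r0:75,r1:Add2,r2:Add1,r3:13,r4:Add3
c9: CDB Add2=-5; issue SUB r2<-Add2 | r0:75,r1:-5,r2:Add2,r3:13,r4:Add3
c10: CDB Add1=90; issue MUL r2<-Mul1 | r0:75,r1:-5,r2:Mul1,r3:13,r4:Add3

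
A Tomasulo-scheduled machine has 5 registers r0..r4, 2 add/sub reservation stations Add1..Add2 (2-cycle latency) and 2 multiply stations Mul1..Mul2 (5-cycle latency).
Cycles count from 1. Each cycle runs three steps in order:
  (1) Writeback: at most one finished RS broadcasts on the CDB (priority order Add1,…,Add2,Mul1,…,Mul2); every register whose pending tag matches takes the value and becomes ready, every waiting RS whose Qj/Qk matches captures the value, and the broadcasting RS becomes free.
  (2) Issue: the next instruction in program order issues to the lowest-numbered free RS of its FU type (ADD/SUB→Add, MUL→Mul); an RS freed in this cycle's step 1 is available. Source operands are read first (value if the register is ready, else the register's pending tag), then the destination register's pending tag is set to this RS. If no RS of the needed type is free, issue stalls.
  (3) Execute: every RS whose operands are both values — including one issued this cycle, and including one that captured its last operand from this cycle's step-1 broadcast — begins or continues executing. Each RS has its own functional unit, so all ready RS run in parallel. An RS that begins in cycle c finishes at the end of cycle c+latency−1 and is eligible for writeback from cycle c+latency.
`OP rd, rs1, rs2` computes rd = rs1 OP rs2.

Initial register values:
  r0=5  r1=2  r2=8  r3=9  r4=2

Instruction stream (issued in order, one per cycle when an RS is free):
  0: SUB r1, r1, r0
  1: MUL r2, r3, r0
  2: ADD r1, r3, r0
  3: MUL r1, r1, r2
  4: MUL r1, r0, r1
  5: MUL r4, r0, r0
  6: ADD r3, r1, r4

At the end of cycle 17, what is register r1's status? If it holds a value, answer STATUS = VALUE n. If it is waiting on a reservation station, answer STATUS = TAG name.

cycle 1: issue SUB r1<-Add1 // r0:5,r1:Add1,r2:8,r3:9,r4:2
cycle 2: issue MUL r2<-Mul1 // r0:5,r1:Add1,r2:Mul1,r3:9,r4:2
cycle 3: CDB Add1=-3; issue ADD r1<-Add1 // r0:5,r1:Add1,r2:Mul1,r3:9,r4:2
cycle 4: issue MUL r1<-Mul2 // r0:5,r1:Mul2,r2:Mul1,r3:9,r4:2
cycle 5: CDB Add1=14; stall // r0:5,r1:Mul2,r2:Mul1,r3:9,r4:2
cycle 6: stall // r0:5,r1:Mul2,r2:Mul1,r3:9,r4:2
cycle 7: CDB Mul1=45; issue MUL r1<-Mul1 // r0:5,r1:Mul1,r2:45,r3:9,r4:2
cycle 8: stall // r0:5,r1:Mul1,r2:45,r3:9,r4:2
cycle 9: stall // r0:5,r1:Mul1,r2:45,r3:9,r4:2
cycle 10: stall // r0:5,r1:Mul1,r2:45,r3:9,r4:2
cycle 11: stall // r0:5,r1:Mul1,r2:45,r3:9,r4:2
cycle 12: CDB Mul2=630; issue MUL r4<-Mul2 // r0:5,r1:Mul1,r2:45,r3:9,r4:Mul2
cycle 13: issue ADD r3<-Add1 // r0:5,r1:Mul1,r2:45,r3:Add1,r4:Mul2
cycle 14: - // r0:5,r1:Mul1,r2:45,r3:Add1,r4:Mul2
cycle 15: - // r0:5,r1:Mul1,r2:45,r3:Add1,r4:Mul2
cycle 16: - // r0:5,r1:Mul1,r2:45,r3:Add1,r4:Mul2
cycle 17: CDB Mul1=3150 // r0:5,r1:3150,r2:45,r3:Add1,r4:Mul2

STATUS = VALUE 3150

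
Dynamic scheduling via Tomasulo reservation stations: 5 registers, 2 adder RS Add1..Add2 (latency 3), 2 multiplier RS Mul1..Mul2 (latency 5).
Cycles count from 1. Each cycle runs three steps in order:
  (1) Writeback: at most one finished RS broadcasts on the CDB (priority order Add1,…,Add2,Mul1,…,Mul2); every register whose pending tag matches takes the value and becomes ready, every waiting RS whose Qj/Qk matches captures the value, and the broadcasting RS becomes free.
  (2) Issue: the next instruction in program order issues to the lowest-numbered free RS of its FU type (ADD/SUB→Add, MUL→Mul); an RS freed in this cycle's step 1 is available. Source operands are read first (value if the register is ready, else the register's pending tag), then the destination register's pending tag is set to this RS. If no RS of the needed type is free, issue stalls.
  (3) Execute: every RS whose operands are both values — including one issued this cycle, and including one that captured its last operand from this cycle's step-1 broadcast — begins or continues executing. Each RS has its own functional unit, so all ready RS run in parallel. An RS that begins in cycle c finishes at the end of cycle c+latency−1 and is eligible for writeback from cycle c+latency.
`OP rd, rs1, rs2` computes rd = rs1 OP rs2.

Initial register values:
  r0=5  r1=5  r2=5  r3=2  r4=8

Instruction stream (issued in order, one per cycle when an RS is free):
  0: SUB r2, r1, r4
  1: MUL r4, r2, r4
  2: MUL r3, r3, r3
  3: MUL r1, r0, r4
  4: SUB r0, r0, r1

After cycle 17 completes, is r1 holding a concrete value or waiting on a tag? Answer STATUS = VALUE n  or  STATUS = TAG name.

c1: issue SUB r2<-Add1 | r0:5,r1:5,r2:Add1,r3:2,r4:8
c2: issue MUL r4<-Mul1 | r0:5,r1:5,r2:Add1,r3:2,r4:Mul1
c3: issue MUL r3<-Mul2 | r0:5,r1:5,r2:Add1,r3:Mul2,r4:Mul1
c4: CDB Add1=-3; stall | r0:5,r1:5,r2:-3,r3:Mul2,r4:Mul1
c5: stall | r0:5,r1:5,r2:-3,r3:Mul2,r4:Mul1
c6: stall | r0:5,r1:5,r2:-3,r3:Mul2,r4:Mul1
c7: stall | r0:5,r1:5,r2:-3,r3:Mul2,r4:Mul1
c8: CDB Mul2=4; issue MUL r1<-Mul2 | r0:5,r1:Mul2,r2:-3,r3:4,r4:Mul1
c9: CDB Mul1=-24; issue SUB r0<-Add1 | r0:Add1,r1:Mul2,r2:-3,r3:4,r4:-24
c10: - | r0:Add1,r1:Mul2,r2:-3,r3:4,r4:-24
c11: - | r0:Add1,r1:Mul2,r2:-3,r3:4,r4:-24
c12: - | r0:Add1,r1:Mul2,r2:-3,r3:4,r4:-24
c13: - | r0:Add1,r1:Mul2,r2:-3,r3:4,r4:-24
c14: CDB Mul2=-120 | r0:Add1,r1:-120,r2:-3,r3:4,r4:-24
c15: - | r0:Add1,r1:-120,r2:-3,r3:4,r4:-24
c16: - | r0:Add1,r1:-120,r2:-3,r3:4,r4:-24
c17: CDB Add1=125 | r0:125,r1:-120,r2:-3,r3:4,r4:-24

STATUS = VALUE -120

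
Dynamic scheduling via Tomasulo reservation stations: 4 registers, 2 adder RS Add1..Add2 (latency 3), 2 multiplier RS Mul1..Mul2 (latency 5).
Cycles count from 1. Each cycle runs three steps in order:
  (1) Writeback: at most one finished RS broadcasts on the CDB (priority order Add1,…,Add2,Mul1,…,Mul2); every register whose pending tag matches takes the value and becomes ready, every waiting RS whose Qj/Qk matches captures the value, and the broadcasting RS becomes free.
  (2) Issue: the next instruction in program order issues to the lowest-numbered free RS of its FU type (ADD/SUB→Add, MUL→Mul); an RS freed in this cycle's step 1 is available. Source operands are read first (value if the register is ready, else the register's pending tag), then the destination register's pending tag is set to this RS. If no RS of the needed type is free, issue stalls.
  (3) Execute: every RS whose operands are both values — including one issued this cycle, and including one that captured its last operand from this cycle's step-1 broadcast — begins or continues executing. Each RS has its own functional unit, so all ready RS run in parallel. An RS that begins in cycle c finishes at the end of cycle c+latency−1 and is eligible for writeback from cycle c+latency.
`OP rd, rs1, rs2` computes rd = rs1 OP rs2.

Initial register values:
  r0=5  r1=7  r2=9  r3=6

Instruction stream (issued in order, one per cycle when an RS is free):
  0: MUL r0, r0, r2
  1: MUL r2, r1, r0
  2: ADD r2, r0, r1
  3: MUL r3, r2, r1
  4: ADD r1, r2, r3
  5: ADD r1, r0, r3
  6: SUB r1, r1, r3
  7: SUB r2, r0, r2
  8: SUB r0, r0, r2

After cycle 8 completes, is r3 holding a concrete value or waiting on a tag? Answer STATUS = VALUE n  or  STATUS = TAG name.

c1: issue MUL r0<-Mul1 | r0:Mul1,r1:7,r2:9,r3:6
c2: issue MUL r2<-Mul2 | r0:Mul1,r1:7,r2:Mul2,r3:6
c3: issue ADD r2<-Add1 | r0:Mul1,r1:7,r2:Add1,r3:6
c4: stall | r0:Mul1,r1:7,r2:Add1,r3:6
c5: stall | r0:Mul1,r1:7,r2:Add1,r3:6
c6: CDB Mul1=45; issue MUL r3<-Mul1 | r0:45,r1:7,r2:Add1,r3:Mul1
c7: issue ADD r1<-Add2 | r0:45,r1:Add2,r2:Add1,r3:Mul1
c8: stall | r0:45,r1:Add2,r2:Add1,r3:Mul1

STATUS = TAG Mul1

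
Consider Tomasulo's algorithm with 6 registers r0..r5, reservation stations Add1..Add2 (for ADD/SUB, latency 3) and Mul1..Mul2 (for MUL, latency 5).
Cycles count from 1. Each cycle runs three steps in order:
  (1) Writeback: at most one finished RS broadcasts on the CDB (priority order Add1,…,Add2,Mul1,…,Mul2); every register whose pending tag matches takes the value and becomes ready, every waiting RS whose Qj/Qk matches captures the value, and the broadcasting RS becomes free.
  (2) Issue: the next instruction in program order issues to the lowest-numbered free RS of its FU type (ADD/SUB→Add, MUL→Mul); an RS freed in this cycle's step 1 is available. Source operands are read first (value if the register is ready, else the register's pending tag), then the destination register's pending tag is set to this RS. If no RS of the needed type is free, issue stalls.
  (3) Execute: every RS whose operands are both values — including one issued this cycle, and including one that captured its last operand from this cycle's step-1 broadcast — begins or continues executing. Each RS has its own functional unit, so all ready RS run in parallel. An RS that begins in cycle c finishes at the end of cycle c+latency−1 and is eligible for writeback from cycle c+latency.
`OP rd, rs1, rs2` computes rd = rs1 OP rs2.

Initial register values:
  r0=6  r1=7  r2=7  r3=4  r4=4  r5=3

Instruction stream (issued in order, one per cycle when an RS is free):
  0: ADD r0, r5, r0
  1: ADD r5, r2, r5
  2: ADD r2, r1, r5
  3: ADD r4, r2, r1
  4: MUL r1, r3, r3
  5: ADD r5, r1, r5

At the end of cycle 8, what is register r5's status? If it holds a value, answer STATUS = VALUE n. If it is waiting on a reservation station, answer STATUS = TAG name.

cycle 1: issue ADD r0<-Add1 // r0:Add1,r1:7,r2:7,r3:4,r4:4,r5:3
cycle 2: issue ADD r5<-Add2 // r0:Add1,r1:7,r2:7,r3:4,r4:4,r5:Add2
cycle 3: stall // r0:Add1,r1:7,r2:7,r3:4,r4:4,r5:Add2
cycle 4: CDB Add1=9; issue ADD r2<-Add1 // r0:9,r1:7,r2:Add1,r3:4,r4:4,r5:Add2
cycle 5: CDB Add2=10; issue ADD r4<-Add2 // r0:9,r1:7,r2:Add1,r3:4,r4:Add2,r5:10
cycle 6: issue MUL r1<-Mul1 // r0:9,r1:Mul1,r2:Add1,r3:4,r4:Add2,r5:10
cycle 7: stall // r0:9,r1:Mul1,r2:Add1,r3:4,r4:Add2,r5:10
cycle 8: CDB Add1=17; issue ADD r5<-Add1 // r0:9,r1:Mul1,r2:17,r3:4,r4:Add2,r5:Add1

STATUS = TAG Add1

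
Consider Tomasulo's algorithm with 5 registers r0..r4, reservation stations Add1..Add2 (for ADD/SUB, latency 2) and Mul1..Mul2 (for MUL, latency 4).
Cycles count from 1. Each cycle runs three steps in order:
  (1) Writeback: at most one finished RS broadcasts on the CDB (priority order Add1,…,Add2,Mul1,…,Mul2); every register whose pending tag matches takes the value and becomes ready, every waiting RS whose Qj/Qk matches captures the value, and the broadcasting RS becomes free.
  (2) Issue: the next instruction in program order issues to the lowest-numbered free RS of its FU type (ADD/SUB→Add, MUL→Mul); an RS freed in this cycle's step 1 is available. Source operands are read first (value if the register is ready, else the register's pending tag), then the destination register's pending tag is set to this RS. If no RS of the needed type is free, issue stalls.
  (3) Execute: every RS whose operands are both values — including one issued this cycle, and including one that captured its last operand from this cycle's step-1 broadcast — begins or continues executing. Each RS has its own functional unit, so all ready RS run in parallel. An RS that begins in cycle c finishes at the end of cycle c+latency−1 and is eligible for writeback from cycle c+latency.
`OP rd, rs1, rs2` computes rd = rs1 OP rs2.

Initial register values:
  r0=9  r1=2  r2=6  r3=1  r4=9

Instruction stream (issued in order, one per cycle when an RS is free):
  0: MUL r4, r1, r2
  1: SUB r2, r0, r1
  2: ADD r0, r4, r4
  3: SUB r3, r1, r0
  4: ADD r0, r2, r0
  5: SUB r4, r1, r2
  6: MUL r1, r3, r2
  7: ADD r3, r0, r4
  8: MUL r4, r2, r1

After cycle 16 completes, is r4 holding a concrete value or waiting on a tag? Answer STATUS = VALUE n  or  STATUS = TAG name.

STATUS = TAG Mul2

  c1: issue MUL r4<-Mul1  regs: r0:9,r1:2,r2:6,r3:1,r4:Mul1
  c2: issue SUB r2<-Add1  regs: r0:9,r1:2,r2:Add1,r3:1,r4:Mul1
  c3: issue ADD r0<-Add2  regs: r0:Add2,r1:2,r2:Add1,r3:1,r4:Mul1
  c4: CDB Add1=7; issue SUB r3<-Add1  regs: r0:Add2,r1:2,r2:7,r3:Add1,r4:Mul1
  c5: CDB Mul1=12; stall  regs: r0:Add2,r1:2,r2:7,r3:Add1,r4:12
  c6: stall  regs: r0:Add2,r1:2,r2:7,r3:Add1,r4:12
  c7: CDB Add2=24; issue ADD r0<-Add2  regs: r0:Add2,r1:2,r2:7,r3:Add1,r4:12
  c8: stall  regs: r0:Add2,r1:2,r2:7,r3:Add1,r4:12
  c9: CDB Add1=-22; issue SUB r4<-Add1  regs: r0:Add2,r1:2,r2:7,r3:-22,r4:Add1
  c10: CDB Add2=31; issue MUL r1<-Mul1  regs: r0:31,r1:Mul1,r2:7,r3:-22,r4:Add1
  c11: CDB Add1=-5; issue ADD r3<-Add1  regs: r0:31,r1:Mul1,r2:7,r3:Add1,r4:-5
  c12: issue MUL r4<-Mul2  regs: r0:31,r1:Mul1,r2:7,r3:Add1,r4:Mul2
  c13: CDB Add1=26  regs: r0:31,r1:Mul1,r2:7,r3:26,r4:Mul2
  c14: CDB Mul1=-154  regs: r0:31,r1:-154,r2:7,r3:26,r4:Mul2
  c15: -  regs: r0:31,r1:-154,r2:7,r3:26,r4:Mul2
  c16: -  regs: r0:31,r1:-154,r2:7,r3:26,r4:Mul2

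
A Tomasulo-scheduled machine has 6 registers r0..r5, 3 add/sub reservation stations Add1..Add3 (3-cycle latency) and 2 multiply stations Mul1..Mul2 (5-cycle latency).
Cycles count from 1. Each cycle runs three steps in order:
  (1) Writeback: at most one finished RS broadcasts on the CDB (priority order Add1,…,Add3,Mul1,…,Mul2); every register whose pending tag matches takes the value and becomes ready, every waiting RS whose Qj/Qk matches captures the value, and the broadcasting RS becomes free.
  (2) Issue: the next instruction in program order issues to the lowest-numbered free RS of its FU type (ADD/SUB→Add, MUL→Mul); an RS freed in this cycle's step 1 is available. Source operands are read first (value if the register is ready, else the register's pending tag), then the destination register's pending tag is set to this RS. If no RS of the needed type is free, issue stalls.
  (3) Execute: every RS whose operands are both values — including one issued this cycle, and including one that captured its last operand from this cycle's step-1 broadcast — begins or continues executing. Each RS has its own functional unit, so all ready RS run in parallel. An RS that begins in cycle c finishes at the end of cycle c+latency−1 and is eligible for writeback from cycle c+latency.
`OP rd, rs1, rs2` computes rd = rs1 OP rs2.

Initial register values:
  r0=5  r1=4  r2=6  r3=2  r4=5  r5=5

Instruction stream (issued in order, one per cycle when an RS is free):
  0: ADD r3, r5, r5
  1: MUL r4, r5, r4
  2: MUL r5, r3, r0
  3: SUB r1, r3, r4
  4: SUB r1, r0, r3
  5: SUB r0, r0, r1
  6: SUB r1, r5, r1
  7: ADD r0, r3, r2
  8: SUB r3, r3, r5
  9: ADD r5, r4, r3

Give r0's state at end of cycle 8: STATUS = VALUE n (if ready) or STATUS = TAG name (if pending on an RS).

c1: issue ADD r3<-Add1 | r0:5,r1:4,r2:6,r3:Add1,r4:5,r5:5
c2: issue MUL r4<-Mul1 | r0:5,r1:4,r2:6,r3:Add1,r4:Mul1,r5:5
c3: issue MUL r5<-Mul2 | r0:5,r1:4,r2:6,r3:Add1,r4:Mul1,r5:Mul2
c4: CDB Add1=10; issue SUB r1<-Add1 | r0:5,r1:Add1,r2:6,r3:10,r4:Mul1,r5:Mul2
c5: issue SUB r1<-Add2 | r0:5,r1:Add2,r2:6,r3:10,r4:Mul1,r5:Mul2
c6: issue SUB r0<-Add3 | r0:Add3,r1:Add2,r2:6,r3:10,r4:Mul1,r5:Mul2
c7: CDB Mul1=25; stall | r0:Add3,r1:Add2,r2:6,r3:10,r4:25,r5:Mul2
c8: CDB Add2=-5; issue SUB r1<-Add2 | r0:Add3,r1:Add2,r2:6,r3:10,r4:25,r5:Mul2

STATUS = TAG Add3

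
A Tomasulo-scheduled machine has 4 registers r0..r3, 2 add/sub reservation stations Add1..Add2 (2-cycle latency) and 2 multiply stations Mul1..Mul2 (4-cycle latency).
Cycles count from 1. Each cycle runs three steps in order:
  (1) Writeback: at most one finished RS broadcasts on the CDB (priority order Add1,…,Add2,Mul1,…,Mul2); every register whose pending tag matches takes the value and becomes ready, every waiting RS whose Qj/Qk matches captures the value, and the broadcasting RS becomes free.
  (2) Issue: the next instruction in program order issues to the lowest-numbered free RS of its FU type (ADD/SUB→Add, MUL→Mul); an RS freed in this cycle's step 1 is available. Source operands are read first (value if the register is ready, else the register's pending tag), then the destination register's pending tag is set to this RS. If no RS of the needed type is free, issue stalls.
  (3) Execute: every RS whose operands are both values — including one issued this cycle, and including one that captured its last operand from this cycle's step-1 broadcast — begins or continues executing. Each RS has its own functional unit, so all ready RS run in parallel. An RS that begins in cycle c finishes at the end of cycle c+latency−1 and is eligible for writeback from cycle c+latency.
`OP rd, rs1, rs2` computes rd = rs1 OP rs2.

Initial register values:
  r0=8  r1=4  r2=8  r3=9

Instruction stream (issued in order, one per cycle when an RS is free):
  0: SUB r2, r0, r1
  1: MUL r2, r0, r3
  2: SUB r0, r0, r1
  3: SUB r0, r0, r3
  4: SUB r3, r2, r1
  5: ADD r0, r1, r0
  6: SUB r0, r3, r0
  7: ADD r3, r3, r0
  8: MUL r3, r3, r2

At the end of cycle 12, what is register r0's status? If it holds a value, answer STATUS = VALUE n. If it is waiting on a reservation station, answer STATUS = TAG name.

STATUS = VALUE 69

  c1: issue SUB r2<-Add1  regs: r0:8,r1:4,r2:Add1,r3:9
  c2: issue MUL r2<-Mul1  regs: r0:8,r1:4,r2:Mul1,r3:9
  c3: CDB Add1=4; issue SUB r0<-Add1  regs: r0:Add1,r1:4,r2:Mul1,r3:9
  c4: issue SUB r0<-Add2  regs: r0:Add2,r1:4,r2:Mul1,r3:9
  c5: CDB Add1=4; issue SUB r3<-Add1  regs: r0:Add2,r1:4,r2:Mul1,r3:Add1
  c6: CDB Mul1=72; stall  regs: r0:Add2,r1:4,r2:72,r3:Add1
  c7: CDB Add2=-5; issue ADD r0<-Add2  regs: r0:Add2,r1:4,r2:72,r3:Add1
  c8: CDB Add1=68; issue SUB r0<-Add1  regs: r0:Add1,r1:4,r2:72,r3:68
  c9: CDB Add2=-1; issue ADD r3<-Add2  regs: r0:Add1,r1:4,r2:72,r3:Add2
  c10: issue MUL r3<-Mul1  regs: r0:Add1,r1:4,r2:72,r3:Mul1
  c11: CDB Add1=69  regs: r0:69,r1:4,r2:72,r3:Mul1
  c12: -  regs: r0:69,r1:4,r2:72,r3:Mul1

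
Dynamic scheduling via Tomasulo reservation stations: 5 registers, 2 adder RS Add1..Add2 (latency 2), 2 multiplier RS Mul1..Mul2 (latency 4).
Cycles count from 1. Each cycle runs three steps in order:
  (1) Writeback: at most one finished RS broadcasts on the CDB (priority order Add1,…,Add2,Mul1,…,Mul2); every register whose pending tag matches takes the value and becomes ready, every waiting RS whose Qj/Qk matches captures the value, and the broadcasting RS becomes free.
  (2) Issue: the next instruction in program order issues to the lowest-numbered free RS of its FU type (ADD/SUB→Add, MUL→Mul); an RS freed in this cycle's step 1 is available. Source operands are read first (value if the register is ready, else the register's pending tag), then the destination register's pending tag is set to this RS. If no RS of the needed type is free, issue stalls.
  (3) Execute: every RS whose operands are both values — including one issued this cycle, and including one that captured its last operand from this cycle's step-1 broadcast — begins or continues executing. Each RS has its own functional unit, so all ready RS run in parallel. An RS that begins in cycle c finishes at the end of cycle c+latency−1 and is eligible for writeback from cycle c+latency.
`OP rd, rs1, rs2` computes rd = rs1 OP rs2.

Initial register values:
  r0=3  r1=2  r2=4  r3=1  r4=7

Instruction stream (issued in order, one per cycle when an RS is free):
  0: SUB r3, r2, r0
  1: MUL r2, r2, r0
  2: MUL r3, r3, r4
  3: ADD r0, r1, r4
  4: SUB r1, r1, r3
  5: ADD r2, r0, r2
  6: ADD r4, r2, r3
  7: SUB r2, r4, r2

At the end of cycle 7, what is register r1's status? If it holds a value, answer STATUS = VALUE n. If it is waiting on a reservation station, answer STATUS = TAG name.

  c1: issue SUB r3<-Add1  regs: r0:3,r1:2,r2:4,r3:Add1,r4:7
  c2: issue MUL r2<-Mul1  regs: r0:3,r1:2,r2:Mul1,r3:Add1,r4:7
  c3: CDB Add1=1; issue MUL r3<-Mul2  regs: r0:3,r1:2,r2:Mul1,r3:Mul2,r4:7
  c4: issue ADD r0<-Add1  regs: r0:Add1,r1:2,r2:Mul1,r3:Mul2,r4:7
  c5: issue SUB r1<-Add2  regs: r0:Add1,r1:Add2,r2:Mul1,r3:Mul2,r4:7
  c6: CDB Add1=9; issue ADD r2<-Add1  regs: r0:9,r1:Add2,r2:Add1,r3:Mul2,r4:7
  c7: CDB Mul1=12; stall  regs: r0:9,r1:Add2,r2:Add1,r3:Mul2,r4:7

STATUS = TAG Add2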